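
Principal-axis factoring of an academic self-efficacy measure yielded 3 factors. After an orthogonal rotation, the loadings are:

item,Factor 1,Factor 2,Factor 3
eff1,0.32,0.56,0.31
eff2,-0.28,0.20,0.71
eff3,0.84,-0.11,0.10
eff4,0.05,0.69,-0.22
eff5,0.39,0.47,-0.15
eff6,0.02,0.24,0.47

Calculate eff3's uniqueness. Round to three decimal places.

h² = 0.84² + (-0.11)² + 0.10² = 0.7056 + 0.0121 + 0.0100 = 0.7277
Uniqueness u² = 1 − h² = 1 − 0.7277 = 0.2723

0.272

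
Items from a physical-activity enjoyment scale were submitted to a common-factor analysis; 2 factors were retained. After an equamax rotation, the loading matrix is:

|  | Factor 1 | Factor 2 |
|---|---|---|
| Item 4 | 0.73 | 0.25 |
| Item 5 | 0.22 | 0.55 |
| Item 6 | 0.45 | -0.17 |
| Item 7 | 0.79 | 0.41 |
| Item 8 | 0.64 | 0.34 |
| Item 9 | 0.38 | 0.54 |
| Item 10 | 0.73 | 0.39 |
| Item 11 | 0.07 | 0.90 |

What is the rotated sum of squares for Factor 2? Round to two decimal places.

1.93

SS loadings for Factor 2 = 0.25² + 0.55² + (-0.17)² + 0.41² + 0.34² + 0.54² + 0.39² + 0.90² = 0.0625 + 0.3025 + 0.0289 + 0.1681 + 0.1156 + 0.2916 + 0.1521 + 0.8100 = 1.9313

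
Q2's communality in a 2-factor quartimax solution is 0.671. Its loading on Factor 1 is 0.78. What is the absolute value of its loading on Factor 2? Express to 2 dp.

Under orthogonal rotation h² = Σλ², so λ_Factor 2² = h² − (0.6084) = 0.671 − 0.6084 = 0.0626.
|λ| = √0.0626 = 0.2502.

0.25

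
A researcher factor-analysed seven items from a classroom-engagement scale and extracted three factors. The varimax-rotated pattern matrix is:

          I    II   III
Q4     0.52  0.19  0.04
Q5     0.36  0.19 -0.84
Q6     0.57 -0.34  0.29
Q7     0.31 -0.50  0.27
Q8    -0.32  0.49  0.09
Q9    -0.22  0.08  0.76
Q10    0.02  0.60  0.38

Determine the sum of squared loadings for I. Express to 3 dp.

0.972

SS loadings for I = 0.52² + 0.36² + 0.57² + 0.31² + (-0.32)² + (-0.22)² + 0.02² = 0.2704 + 0.1296 + 0.3249 + 0.0961 + 0.1024 + 0.0484 + 0.0004 = 0.9722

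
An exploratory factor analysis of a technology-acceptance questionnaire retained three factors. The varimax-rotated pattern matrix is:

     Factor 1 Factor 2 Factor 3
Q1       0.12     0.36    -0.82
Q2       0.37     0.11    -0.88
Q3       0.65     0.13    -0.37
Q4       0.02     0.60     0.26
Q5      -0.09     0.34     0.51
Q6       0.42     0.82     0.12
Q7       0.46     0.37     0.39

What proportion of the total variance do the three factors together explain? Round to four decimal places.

0.6417

Communalities: 0.8164, 0.9234, 0.5763, 0.4280, 0.3838, 0.8632, 0.5006; Σh² = 4.4917.
Total variance with 7 standardized items is 7, so the solution explains 4.4917/7 = 0.6417.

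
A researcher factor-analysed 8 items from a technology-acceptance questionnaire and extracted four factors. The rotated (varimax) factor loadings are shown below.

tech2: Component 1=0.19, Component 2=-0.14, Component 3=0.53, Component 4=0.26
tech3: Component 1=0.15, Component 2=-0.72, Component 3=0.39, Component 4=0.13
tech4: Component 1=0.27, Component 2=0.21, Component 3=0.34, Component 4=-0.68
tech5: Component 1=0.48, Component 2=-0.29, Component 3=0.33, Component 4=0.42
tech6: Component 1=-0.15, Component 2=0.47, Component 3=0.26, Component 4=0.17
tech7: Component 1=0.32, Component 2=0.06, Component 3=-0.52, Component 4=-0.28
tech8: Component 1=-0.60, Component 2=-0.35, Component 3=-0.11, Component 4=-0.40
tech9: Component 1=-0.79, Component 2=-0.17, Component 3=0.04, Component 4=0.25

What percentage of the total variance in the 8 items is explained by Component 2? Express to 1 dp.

13.0%

SS loadings for Component 2 = (-0.14)² + (-0.72)² + 0.21² + (-0.29)² + 0.47² + 0.06² + (-0.35)² + (-0.17)² = 1.0421
With 8 standardized items, total variance = 8. Proportion = 1.0421/8 = 0.1303 → 13.03%.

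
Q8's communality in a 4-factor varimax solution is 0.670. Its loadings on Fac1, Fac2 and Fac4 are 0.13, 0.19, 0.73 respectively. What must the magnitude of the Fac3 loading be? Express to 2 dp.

0.29

Under orthogonal rotation h² = Σλ², so λ_Fac3² = h² − (0.5859) = 0.670 − 0.5859 = 0.0841.
|λ| = √0.0841 = 0.2900.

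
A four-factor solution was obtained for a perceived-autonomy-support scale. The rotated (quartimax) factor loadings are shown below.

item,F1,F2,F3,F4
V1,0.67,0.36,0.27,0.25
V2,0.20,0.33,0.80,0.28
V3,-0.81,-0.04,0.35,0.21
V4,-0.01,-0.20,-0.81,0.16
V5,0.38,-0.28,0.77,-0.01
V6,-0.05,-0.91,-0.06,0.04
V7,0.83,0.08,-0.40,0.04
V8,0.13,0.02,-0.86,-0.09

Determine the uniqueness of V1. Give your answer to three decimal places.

h² = 0.67² + 0.36² + 0.27² + 0.25² = 0.4489 + 0.1296 + 0.0729 + 0.0625 = 0.7139
Uniqueness u² = 1 − h² = 1 − 0.7139 = 0.2861

0.286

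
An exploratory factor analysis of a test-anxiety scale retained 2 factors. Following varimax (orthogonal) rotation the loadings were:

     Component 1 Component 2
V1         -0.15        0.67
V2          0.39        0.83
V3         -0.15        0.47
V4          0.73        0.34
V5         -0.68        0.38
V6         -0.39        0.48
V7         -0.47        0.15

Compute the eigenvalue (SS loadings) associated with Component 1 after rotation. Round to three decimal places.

SS loadings for Component 1 = (-0.15)² + 0.39² + (-0.15)² + 0.73² + (-0.68)² + (-0.39)² + (-0.47)² = 0.0225 + 0.1521 + 0.0225 + 0.5329 + 0.4624 + 0.1521 + 0.2209 = 1.5654

1.565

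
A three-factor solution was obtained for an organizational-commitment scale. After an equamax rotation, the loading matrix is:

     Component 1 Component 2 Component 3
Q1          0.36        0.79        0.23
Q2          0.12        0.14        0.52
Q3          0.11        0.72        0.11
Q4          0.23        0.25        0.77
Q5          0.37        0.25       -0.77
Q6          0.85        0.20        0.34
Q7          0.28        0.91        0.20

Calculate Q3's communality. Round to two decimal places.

h² = 0.11² + 0.72² + 0.11² = 0.0121 + 0.5184 + 0.0121 = 0.5426

0.54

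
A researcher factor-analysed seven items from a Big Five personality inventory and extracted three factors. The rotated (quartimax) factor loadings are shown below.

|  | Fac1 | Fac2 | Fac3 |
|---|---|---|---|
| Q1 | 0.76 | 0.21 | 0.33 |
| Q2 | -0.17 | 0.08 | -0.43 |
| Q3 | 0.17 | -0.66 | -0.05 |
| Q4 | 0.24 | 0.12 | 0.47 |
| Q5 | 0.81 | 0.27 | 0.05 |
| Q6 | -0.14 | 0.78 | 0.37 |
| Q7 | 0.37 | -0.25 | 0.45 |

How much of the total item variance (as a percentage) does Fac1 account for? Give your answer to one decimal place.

21.5%

SS loadings for Fac1 = 0.76² + (-0.17)² + 0.17² + 0.24² + 0.81² + (-0.14)² + 0.37² = 1.5056
With 7 standardized items, total variance = 7. Proportion = 1.5056/7 = 0.2151 → 21.51%.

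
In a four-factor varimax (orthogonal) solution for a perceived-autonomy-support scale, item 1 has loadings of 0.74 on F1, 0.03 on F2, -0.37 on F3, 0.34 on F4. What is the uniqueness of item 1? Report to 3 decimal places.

h² = 0.74² + 0.03² + (-0.37)² + 0.34² = 0.5476 + 0.0009 + 0.1369 + 0.1156 = 0.8010
Uniqueness u² = 1 − h² = 1 − 0.8010 = 0.1990

0.199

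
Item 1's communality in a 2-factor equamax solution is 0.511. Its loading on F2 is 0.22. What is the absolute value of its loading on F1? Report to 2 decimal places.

0.68

Under orthogonal rotation h² = Σλ², so λ_F1² = h² − (0.0484) = 0.511 − 0.0484 = 0.4626.
|λ| = √0.4626 = 0.6801.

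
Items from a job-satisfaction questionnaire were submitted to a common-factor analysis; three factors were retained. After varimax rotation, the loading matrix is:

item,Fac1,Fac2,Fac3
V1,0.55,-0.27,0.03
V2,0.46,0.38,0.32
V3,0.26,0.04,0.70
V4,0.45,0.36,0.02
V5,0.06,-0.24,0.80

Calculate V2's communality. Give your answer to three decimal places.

h² = 0.46² + 0.38² + 0.32² = 0.2116 + 0.1444 + 0.1024 = 0.4584

0.458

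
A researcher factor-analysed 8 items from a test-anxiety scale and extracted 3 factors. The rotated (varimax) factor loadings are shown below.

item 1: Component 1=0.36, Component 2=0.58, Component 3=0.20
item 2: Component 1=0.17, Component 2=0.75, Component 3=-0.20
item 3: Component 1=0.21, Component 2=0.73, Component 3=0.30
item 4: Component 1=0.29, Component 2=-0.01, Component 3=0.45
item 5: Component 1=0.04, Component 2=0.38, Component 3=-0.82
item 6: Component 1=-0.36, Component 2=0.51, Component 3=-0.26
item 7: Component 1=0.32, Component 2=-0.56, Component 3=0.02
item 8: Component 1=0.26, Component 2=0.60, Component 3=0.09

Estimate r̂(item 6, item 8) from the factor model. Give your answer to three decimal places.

r̂ = Σ λ_i·λ_j across factors = (-0.36)(0.26) + (0.51)(0.60) + (-0.26)(0.09)
  = -0.0936 +0.3060 -0.0234 = 0.1890

0.189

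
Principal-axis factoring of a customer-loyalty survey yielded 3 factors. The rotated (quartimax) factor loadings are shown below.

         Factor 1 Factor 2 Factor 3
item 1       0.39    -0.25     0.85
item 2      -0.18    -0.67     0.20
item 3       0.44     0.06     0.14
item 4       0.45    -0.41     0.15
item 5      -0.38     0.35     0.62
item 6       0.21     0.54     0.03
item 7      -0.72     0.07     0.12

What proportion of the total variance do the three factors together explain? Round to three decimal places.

0.513

SS loadings by factor: 1.2875, 1.1021, 1.2043; total = 3.5939.
Total variance with 7 standardized items is 7, so the solution explains 3.5939/7 = 0.5134.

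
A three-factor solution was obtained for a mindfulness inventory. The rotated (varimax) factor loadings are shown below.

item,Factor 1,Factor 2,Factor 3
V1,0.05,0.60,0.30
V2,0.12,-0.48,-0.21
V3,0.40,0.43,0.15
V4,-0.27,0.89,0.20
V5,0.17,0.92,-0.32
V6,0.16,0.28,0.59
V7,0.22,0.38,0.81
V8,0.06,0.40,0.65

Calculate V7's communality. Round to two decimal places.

h² = 0.22² + 0.38² + 0.81² = 0.0484 + 0.1444 + 0.6561 = 0.8489

0.85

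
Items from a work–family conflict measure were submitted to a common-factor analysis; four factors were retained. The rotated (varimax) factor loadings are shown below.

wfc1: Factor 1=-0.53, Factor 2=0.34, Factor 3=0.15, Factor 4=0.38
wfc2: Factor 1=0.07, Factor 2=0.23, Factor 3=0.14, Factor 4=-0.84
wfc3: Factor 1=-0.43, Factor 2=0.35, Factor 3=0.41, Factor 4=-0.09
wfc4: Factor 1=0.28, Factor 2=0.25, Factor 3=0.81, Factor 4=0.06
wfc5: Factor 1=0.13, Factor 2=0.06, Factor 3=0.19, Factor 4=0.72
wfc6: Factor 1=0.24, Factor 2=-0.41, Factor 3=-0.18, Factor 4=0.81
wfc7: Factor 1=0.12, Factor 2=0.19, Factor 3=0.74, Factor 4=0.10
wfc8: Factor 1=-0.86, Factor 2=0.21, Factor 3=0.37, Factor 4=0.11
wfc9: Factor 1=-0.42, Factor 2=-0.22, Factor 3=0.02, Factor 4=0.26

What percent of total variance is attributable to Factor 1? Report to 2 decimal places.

17.27%

SS loadings for Factor 1 = (-0.53)² + 0.07² + (-0.43)² + 0.28² + 0.13² + 0.24² + 0.12² + (-0.86)² + (-0.42)² = 1.5540
With 9 standardized items, total variance = 9. Proportion = 1.5540/9 = 0.1727 → 17.27%.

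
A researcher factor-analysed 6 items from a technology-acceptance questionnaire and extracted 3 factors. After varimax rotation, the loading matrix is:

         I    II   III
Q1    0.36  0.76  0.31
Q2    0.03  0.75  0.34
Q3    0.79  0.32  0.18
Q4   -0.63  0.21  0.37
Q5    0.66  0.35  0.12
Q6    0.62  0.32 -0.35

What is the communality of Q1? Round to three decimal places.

h² = 0.36² + 0.76² + 0.31² = 0.1296 + 0.5776 + 0.0961 = 0.8033

0.803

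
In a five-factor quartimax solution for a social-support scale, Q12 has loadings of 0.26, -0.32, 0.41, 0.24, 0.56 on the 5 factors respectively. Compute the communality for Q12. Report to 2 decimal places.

h² = 0.26² + (-0.32)² + 0.41² + 0.24² + 0.56² = 0.0676 + 0.1024 + 0.1681 + 0.0576 + 0.3136 = 0.7093

0.71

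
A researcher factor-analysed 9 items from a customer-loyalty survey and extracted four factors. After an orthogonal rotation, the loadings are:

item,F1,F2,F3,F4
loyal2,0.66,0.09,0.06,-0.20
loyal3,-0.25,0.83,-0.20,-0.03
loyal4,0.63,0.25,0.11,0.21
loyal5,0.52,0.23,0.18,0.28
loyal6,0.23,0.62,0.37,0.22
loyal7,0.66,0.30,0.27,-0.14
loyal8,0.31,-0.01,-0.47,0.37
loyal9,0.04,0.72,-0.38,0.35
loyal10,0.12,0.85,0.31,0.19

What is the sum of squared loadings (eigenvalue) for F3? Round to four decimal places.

SS loadings for F3 = 0.06² + (-0.20)² + 0.11² + 0.18² + 0.37² + 0.27² + (-0.47)² + (-0.38)² + 0.31² = 0.0036 + 0.0400 + 0.0121 + 0.0324 + 0.1369 + 0.0729 + 0.2209 + 0.1444 + 0.0961 = 0.7593

0.7593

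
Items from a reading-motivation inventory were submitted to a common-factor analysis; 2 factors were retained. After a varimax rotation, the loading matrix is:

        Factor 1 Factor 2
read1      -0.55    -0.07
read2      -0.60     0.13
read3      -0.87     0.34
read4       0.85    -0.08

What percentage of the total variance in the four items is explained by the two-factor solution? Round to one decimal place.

57.1%

SS loadings by factor: 2.1419, 0.1438; total = 2.2857.
Total variance with 4 standardized items is 4, so the solution explains 2.2857/4 = 0.5714 = 57.14%.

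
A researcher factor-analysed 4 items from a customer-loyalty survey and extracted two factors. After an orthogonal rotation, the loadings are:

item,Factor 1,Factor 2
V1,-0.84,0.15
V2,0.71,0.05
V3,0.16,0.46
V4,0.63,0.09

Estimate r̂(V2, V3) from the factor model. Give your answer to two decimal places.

r̂ = Σ λ_i·λ_j across factors = (0.71)(0.16) + (0.05)(0.46)
  = +0.1136 +0.0230 = 0.1366

0.14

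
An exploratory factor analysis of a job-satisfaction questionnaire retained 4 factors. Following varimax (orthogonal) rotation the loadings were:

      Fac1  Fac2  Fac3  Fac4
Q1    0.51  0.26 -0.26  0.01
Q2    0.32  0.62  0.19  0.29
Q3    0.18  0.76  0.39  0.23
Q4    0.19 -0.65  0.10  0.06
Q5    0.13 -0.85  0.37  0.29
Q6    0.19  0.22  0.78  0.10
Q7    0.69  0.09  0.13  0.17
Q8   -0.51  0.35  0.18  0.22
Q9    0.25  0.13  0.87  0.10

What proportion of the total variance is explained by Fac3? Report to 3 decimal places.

SS loadings for Fac3 = (-0.26)² + 0.19² + 0.39² + 0.10² + 0.37² + 0.78² + 0.13² + 0.18² + 0.87² = 1.8173
Proportion of variance = 1.8173 / 9 = 0.2019.

0.202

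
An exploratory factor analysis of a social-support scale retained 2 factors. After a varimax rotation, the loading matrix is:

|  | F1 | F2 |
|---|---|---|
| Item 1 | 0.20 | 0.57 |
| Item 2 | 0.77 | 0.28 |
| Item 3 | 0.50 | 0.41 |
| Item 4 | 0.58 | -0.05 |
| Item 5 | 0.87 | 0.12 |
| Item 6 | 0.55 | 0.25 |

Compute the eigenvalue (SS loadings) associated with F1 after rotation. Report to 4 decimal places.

SS loadings for F1 = 0.20² + 0.77² + 0.50² + 0.58² + 0.87² + 0.55² = 0.0400 + 0.5929 + 0.2500 + 0.3364 + 0.7569 + 0.3025 = 2.2787

2.2787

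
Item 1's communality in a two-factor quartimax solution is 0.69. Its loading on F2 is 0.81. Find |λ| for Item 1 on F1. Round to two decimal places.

Under orthogonal rotation h² = Σλ², so λ_F1² = h² − (0.6561) = 0.69 − 0.6561 = 0.0339.
|λ| = √0.0339 = 0.1841.

0.18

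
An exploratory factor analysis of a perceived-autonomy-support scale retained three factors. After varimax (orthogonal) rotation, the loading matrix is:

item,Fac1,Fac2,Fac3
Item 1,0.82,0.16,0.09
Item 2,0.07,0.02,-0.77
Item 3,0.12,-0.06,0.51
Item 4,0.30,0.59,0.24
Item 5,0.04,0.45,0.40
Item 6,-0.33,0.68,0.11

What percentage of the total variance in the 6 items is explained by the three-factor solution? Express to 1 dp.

50.4%

Communalities: 0.7061, 0.5982, 0.2781, 0.4957, 0.3641, 0.5834; Σh² = 3.0256.
Total variance with 6 standardized items is 6, so the solution explains 3.0256/6 = 0.5043 = 50.43%.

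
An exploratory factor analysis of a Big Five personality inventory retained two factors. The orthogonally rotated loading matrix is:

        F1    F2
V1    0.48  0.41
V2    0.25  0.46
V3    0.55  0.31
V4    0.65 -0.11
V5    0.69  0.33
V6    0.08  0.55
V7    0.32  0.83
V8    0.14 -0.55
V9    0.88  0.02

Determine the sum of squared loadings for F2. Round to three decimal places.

SS loadings for F2 = 0.41² + 0.46² + 0.31² + (-0.11)² + 0.33² + 0.55² + 0.83² + (-0.55)² + 0.02² = 0.1681 + 0.2116 + 0.0961 + 0.0121 + 0.1089 + 0.3025 + 0.6889 + 0.3025 + 0.0004 = 1.8911

1.891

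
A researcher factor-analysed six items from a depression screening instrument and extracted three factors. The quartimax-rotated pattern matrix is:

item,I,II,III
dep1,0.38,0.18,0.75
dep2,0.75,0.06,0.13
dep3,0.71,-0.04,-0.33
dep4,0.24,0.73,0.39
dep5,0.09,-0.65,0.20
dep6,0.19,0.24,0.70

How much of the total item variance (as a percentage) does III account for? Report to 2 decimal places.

SS loadings for III = 0.75² + 0.13² + (-0.33)² + 0.39² + 0.20² + 0.70² = 1.3704
With 6 standardized items, total variance = 6. Proportion = 1.3704/6 = 0.2284 → 22.84%.

22.84%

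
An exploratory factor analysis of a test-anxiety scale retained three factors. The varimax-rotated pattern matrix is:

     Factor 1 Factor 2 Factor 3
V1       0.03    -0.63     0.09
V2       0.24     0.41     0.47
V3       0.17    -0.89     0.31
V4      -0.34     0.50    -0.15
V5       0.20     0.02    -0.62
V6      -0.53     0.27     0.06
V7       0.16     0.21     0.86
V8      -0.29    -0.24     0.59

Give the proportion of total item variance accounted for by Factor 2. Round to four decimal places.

0.2228

SS loadings for Factor 2 = (-0.63)² + 0.41² + (-0.89)² + 0.50² + 0.02² + 0.27² + 0.21² + (-0.24)² = 1.7821
Proportion of variance = 1.7821 / 8 = 0.2228.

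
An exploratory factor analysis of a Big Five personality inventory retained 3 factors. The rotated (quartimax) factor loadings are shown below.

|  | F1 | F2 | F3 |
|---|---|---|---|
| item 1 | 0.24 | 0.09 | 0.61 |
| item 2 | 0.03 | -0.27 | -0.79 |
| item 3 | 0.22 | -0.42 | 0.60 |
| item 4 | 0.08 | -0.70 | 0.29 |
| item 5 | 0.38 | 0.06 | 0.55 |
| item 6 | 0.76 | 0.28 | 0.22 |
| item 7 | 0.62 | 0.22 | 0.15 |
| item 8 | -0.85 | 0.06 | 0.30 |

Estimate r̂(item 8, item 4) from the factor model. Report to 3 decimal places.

r̂ = Σ λ_i·λ_j across factors = (-0.85)(0.08) + (0.06)(-0.70) + (0.30)(0.29)
  = -0.0680 -0.0420 +0.0870 = -0.0230

-0.023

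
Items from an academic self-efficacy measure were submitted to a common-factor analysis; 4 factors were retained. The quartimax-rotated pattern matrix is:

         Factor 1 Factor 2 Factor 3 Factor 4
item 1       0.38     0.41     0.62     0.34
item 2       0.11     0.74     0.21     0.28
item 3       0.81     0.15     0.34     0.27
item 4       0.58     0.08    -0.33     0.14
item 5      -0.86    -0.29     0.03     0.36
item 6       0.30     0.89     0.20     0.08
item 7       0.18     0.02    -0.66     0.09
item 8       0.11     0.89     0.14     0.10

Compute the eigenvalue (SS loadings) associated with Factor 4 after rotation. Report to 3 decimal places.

SS loadings for Factor 4 = 0.34² + 0.28² + 0.27² + 0.14² + 0.36² + 0.08² + 0.09² + 0.10² = 0.1156 + 0.0784 + 0.0729 + 0.0196 + 0.1296 + 0.0064 + 0.0081 + 0.0100 = 0.4406

0.441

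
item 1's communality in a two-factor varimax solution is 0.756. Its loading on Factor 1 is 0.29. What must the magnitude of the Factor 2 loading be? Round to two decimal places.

Under orthogonal rotation h² = Σλ², so λ_Factor 2² = h² − (0.0841) = 0.756 − 0.0841 = 0.6719.
|λ| = √0.6719 = 0.8197.

0.82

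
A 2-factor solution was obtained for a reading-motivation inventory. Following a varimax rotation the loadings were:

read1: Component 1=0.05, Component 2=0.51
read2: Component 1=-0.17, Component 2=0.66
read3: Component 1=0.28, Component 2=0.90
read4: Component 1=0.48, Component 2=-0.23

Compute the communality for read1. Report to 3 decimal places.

0.263

h² = 0.05² + 0.51² = 0.0025 + 0.2601 = 0.2626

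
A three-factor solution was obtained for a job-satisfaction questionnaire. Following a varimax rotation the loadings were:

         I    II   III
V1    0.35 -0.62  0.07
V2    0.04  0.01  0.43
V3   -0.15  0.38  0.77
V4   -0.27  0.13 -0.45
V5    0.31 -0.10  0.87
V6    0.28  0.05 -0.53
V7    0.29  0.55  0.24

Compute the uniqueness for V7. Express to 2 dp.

h² = 0.29² + 0.55² + 0.24² = 0.0841 + 0.3025 + 0.0576 = 0.4442
Uniqueness u² = 1 − h² = 1 − 0.4442 = 0.5558

0.56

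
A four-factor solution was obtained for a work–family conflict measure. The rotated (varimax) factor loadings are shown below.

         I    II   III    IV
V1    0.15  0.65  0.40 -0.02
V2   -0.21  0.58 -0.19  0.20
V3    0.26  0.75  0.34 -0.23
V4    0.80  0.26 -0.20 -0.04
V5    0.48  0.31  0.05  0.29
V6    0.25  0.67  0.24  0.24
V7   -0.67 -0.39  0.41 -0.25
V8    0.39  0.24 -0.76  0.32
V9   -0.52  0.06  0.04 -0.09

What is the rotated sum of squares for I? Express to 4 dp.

SS loadings for I = 0.15² + (-0.21)² + 0.26² + 0.80² + 0.48² + 0.25² + (-0.67)² + 0.39² + (-0.52)² = 0.0225 + 0.0441 + 0.0676 + 0.6400 + 0.2304 + 0.0625 + 0.4489 + 0.1521 + 0.2704 = 1.9385

1.9385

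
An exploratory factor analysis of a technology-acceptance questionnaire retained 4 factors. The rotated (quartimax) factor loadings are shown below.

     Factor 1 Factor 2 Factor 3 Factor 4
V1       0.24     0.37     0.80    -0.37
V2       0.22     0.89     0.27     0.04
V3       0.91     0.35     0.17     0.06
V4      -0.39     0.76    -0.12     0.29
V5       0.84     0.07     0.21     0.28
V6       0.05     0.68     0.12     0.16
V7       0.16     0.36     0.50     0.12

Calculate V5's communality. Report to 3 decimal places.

0.833

h² = 0.84² + 0.07² + 0.21² + 0.28² = 0.7056 + 0.0049 + 0.0441 + 0.0784 = 0.8330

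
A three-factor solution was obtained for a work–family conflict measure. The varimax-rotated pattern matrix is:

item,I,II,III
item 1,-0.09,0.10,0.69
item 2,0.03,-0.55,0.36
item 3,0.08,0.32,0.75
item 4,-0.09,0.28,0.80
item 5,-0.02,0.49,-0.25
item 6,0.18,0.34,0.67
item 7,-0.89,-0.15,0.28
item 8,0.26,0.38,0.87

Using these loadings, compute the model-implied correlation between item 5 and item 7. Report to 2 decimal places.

-0.13

r̂ = Σ λ_i·λ_j across factors = (-0.02)(-0.89) + (0.49)(-0.15) + (-0.25)(0.28)
  = +0.0178 -0.0735 -0.0700 = -0.1257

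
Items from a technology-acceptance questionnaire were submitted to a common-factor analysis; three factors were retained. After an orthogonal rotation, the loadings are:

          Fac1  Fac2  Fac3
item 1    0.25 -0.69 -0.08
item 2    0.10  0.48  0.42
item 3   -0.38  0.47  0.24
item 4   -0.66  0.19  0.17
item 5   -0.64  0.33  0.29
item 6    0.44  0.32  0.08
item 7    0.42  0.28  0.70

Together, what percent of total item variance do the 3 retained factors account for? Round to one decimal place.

50.5%

SS loadings by factor: 1.4321, 1.2532, 0.8498; total = 3.5351.
Total variance with 7 standardized items is 7, so the solution explains 3.5351/7 = 0.5050 = 50.50%.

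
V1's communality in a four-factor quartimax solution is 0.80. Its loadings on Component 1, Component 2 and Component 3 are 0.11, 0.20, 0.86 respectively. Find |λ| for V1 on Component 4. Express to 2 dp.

Under orthogonal rotation h² = Σλ², so λ_Component 4² = h² − (0.7917) = 0.80 − 0.7917 = 0.0083.
|λ| = √0.0083 = 0.0911.

0.09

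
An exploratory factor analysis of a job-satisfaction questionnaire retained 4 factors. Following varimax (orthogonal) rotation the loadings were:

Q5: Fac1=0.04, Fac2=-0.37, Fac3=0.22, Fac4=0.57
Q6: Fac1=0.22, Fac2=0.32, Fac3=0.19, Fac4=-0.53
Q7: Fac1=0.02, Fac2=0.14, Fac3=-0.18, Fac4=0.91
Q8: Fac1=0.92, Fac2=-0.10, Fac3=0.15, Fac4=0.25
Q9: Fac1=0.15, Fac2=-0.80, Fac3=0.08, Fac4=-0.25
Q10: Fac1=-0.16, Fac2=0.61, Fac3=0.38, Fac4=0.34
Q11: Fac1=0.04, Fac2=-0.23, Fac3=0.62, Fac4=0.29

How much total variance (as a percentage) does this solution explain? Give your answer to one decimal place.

SS loadings by factor: 0.9465, 1.3339, 0.6746, 1.7586; total = 4.7136.
Total variance with 7 standardized items is 7, so the solution explains 4.7136/7 = 0.6734 = 67.34%.

67.3%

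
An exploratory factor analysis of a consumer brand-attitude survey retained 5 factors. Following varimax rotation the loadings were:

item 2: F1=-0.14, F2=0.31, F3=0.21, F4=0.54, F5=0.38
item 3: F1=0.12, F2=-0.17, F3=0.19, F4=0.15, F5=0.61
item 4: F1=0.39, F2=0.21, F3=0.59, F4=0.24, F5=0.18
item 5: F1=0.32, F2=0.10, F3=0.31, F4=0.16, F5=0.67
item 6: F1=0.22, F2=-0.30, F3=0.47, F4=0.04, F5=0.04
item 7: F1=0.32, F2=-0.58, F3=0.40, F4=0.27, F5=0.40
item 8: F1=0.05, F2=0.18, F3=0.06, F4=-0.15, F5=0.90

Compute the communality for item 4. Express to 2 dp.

0.63

h² = 0.39² + 0.21² + 0.59² + 0.24² + 0.18² = 0.1521 + 0.0441 + 0.3481 + 0.0576 + 0.0324 = 0.6343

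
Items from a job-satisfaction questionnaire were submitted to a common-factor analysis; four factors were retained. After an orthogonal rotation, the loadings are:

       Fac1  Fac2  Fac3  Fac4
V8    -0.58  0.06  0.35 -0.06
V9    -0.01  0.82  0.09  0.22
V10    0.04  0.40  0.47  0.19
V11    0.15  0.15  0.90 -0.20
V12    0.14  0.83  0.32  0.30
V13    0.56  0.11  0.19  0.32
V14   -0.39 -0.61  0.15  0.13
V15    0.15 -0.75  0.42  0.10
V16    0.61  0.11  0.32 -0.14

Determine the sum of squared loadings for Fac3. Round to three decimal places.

SS loadings for Fac3 = 0.35² + 0.09² + 0.47² + 0.90² + 0.32² + 0.19² + 0.15² + 0.42² + 0.32² = 0.1225 + 0.0081 + 0.2209 + 0.8100 + 0.1024 + 0.0361 + 0.0225 + 0.1764 + 0.1024 = 1.6013

1.601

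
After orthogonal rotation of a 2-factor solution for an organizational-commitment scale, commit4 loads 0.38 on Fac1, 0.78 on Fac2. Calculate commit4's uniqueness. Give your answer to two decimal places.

h² = 0.38² + 0.78² = 0.1444 + 0.6084 = 0.7528
Uniqueness u² = 1 − h² = 1 − 0.7528 = 0.2472

0.25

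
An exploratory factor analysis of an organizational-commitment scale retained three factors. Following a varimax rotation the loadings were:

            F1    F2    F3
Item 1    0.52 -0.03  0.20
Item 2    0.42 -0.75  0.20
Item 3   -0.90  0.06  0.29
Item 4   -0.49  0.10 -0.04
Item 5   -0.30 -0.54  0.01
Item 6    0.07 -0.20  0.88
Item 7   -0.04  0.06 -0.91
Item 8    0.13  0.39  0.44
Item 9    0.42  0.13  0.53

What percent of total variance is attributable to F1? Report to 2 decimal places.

SS loadings for F1 = 0.52² + 0.42² + (-0.90)² + (-0.49)² + (-0.30)² + 0.07² + (-0.04)² + 0.13² + 0.42² = 1.7867
With 9 standardized items, total variance = 9. Proportion = 1.7867/9 = 0.1985 → 19.85%.

19.85%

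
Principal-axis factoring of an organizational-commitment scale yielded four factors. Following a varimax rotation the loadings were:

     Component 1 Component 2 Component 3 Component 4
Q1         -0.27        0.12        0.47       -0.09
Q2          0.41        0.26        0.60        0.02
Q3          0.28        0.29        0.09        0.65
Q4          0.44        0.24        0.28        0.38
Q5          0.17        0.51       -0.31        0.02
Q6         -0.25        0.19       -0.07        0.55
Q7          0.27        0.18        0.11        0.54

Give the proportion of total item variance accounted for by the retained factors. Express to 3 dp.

0.454

Communalities: 0.3163, 0.5961, 0.5931, 0.4740, 0.3855, 0.4060, 0.4090; Σh² = 3.1800.
Total variance with 7 standardized items is 7, so the solution explains 3.1800/7 = 0.4543.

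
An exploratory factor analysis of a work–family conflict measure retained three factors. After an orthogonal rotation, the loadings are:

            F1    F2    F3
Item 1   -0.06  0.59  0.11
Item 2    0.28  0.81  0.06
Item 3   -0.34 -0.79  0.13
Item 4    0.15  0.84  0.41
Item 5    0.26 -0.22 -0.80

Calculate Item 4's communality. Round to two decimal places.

0.90

h² = 0.15² + 0.84² + 0.41² = 0.0225 + 0.7056 + 0.1681 = 0.8962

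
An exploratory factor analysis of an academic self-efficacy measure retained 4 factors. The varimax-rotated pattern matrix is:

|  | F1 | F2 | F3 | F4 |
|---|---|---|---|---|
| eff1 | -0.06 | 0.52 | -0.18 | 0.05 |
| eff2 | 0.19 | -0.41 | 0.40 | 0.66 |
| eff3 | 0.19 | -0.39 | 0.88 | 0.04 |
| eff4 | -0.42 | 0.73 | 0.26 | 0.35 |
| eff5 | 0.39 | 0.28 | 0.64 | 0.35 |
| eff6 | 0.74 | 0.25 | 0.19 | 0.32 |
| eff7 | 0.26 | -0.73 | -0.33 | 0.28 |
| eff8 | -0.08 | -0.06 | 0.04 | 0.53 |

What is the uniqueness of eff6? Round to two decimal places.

h² = 0.74² + 0.25² + 0.19² + 0.32² = 0.5476 + 0.0625 + 0.0361 + 0.1024 = 0.7486
Uniqueness u² = 1 − h² = 1 − 0.7486 = 0.2514

0.25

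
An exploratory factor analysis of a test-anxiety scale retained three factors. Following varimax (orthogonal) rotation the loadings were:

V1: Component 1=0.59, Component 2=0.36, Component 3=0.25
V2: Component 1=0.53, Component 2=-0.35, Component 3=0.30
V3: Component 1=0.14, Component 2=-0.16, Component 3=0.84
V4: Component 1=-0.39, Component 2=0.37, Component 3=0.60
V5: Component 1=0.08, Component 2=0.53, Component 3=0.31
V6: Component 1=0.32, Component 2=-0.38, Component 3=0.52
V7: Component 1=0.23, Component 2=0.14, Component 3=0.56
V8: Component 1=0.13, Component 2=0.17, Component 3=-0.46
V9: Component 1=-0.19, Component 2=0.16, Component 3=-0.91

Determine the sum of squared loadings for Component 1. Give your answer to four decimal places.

SS loadings for Component 1 = 0.59² + 0.53² + 0.14² + (-0.39)² + 0.08² + 0.32² + 0.23² + 0.13² + (-0.19)² = 0.3481 + 0.2809 + 0.0196 + 0.1521 + 0.0064 + 0.1024 + 0.0529 + 0.0169 + 0.0361 = 1.0154

1.0154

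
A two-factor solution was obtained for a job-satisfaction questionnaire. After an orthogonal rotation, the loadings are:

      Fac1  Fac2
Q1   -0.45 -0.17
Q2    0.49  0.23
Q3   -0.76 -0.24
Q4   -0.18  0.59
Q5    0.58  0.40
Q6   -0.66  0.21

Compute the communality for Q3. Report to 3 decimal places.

h² = (-0.76)² + (-0.24)² = 0.5776 + 0.0576 = 0.6352

0.635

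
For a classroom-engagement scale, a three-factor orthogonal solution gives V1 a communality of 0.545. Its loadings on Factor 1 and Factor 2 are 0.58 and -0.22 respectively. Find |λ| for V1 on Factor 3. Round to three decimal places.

0.400

Under orthogonal rotation h² = Σλ², so λ_Factor 3² = h² − (0.3848) = 0.545 − 0.3848 = 0.1602.
|λ| = √0.1602 = 0.4002.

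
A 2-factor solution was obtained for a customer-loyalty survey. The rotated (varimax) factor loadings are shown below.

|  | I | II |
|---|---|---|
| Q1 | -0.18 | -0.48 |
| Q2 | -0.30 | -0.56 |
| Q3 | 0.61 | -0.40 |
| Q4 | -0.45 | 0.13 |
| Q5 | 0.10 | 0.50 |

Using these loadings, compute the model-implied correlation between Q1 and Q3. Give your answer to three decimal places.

0.082

r̂ = Σ λ_i·λ_j across factors = (-0.18)(0.61) + (-0.48)(-0.40)
  = -0.1098 +0.1920 = 0.0822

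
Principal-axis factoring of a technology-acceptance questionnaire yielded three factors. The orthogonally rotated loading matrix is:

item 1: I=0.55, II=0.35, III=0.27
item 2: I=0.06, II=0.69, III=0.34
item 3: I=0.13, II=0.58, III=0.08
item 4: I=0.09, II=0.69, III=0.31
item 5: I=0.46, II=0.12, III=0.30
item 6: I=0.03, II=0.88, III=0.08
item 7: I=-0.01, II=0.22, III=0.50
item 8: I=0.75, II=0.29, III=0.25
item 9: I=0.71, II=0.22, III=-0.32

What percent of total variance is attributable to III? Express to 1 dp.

SS loadings for III = 0.27² + 0.34² + 0.08² + 0.31² + 0.30² + 0.08² + 0.50² + 0.25² + (-0.32)² = 0.8023
With 9 standardized items, total variance = 9. Proportion = 0.8023/9 = 0.0891 → 8.91%.

8.9%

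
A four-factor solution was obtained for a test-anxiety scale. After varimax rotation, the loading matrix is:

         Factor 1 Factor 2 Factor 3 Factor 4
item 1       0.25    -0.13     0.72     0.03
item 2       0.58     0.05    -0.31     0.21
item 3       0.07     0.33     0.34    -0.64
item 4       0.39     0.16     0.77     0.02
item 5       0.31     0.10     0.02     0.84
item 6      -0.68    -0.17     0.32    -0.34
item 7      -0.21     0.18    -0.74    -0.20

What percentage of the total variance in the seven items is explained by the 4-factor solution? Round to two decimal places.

66.76%

SS loadings by factor: 1.1585, 0.2252, 1.9734, 1.3162; total = 4.6733.
Total variance with 7 standardized items is 7, so the solution explains 4.6733/7 = 0.6676 = 66.76%.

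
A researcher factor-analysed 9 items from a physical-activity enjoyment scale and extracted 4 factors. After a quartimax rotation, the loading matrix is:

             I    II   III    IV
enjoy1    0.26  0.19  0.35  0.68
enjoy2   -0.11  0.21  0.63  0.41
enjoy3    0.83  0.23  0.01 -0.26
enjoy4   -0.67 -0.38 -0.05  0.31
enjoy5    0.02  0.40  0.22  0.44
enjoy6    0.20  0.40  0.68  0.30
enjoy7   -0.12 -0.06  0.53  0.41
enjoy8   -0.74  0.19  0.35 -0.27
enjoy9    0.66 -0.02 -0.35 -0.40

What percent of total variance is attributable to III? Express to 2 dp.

17.32%

SS loadings for III = 0.35² + 0.63² + 0.01² + (-0.05)² + 0.22² + 0.68² + 0.53² + 0.35² + (-0.35)² = 1.5587
With 9 standardized items, total variance = 9. Proportion = 1.5587/9 = 0.1732 → 17.32%.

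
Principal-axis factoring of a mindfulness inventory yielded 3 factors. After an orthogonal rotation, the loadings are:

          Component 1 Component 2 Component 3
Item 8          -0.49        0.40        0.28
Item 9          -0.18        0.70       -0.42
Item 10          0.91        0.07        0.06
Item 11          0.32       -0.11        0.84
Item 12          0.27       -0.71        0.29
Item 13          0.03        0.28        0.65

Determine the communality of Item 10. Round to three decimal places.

h² = 0.91² + 0.07² + 0.06² = 0.8281 + 0.0049 + 0.0036 = 0.8366

0.837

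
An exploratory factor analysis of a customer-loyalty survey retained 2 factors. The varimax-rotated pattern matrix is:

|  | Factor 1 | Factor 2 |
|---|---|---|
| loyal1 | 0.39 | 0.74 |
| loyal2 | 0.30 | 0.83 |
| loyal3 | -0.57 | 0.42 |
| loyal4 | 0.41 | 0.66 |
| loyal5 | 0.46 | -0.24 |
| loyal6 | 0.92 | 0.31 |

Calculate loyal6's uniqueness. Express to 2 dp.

0.06

h² = 0.92² + 0.31² = 0.8464 + 0.0961 = 0.9425
Uniqueness u² = 1 − h² = 1 − 0.9425 = 0.0575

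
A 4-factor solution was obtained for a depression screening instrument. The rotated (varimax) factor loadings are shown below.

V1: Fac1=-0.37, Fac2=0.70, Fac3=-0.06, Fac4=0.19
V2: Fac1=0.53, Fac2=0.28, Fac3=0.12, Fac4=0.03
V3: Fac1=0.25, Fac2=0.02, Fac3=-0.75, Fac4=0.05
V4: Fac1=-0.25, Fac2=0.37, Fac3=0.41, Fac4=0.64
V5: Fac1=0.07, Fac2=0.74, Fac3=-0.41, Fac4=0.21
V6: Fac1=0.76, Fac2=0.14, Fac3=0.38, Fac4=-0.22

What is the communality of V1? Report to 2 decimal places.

h² = (-0.37)² + 0.70² + (-0.06)² + 0.19² = 0.1369 + 0.4900 + 0.0036 + 0.0361 = 0.6666

0.67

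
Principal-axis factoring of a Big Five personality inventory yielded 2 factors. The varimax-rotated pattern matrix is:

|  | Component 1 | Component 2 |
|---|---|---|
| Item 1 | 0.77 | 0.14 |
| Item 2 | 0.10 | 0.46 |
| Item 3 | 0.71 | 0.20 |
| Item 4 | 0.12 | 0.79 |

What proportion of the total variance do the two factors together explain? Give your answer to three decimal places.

Communalities: 0.6125, 0.2216, 0.5441, 0.6385; Σh² = 2.0167.
Total variance with 4 standardized items is 4, so the solution explains 2.0167/4 = 0.5042.

0.504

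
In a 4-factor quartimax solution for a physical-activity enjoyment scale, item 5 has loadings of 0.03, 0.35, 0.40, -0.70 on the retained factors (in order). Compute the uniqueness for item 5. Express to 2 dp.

0.23

h² = 0.03² + 0.35² + 0.40² + (-0.70)² = 0.0009 + 0.1225 + 0.1600 + 0.4900 = 0.7734
Uniqueness u² = 1 − h² = 1 − 0.7734 = 0.2266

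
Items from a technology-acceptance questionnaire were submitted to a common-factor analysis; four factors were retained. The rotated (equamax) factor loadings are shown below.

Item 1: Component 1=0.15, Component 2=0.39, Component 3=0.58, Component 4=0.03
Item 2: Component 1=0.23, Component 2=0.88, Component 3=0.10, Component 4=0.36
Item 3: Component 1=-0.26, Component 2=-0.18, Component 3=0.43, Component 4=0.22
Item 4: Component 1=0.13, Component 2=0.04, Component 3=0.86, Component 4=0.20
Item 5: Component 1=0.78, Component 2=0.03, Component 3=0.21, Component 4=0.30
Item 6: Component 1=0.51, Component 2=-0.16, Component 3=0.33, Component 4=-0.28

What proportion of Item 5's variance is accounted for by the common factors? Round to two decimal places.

h² = 0.78² + 0.03² + 0.21² + 0.30² = 0.6084 + 0.0009 + 0.0441 + 0.0900 = 0.7434

0.74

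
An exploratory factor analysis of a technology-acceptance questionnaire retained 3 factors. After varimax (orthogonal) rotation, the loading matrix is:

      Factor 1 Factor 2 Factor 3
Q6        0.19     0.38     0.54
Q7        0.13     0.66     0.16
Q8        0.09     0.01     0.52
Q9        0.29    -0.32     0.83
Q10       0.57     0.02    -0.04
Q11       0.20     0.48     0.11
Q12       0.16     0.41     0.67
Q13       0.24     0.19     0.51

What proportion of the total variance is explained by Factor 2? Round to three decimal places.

0.140

SS loadings for Factor 2 = 0.38² + 0.66² + 0.01² + (-0.32)² + 0.02² + 0.48² + 0.41² + 0.19² = 1.1175
Proportion of variance = 1.1175 / 8 = 0.1397.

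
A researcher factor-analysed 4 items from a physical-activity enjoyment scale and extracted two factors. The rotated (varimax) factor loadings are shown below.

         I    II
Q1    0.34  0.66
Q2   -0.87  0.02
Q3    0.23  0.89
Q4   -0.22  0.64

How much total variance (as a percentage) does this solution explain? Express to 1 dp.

65.3%

SS loadings by factor: 0.9738, 1.6377; total = 2.6115.
Total variance with 4 standardized items is 4, so the solution explains 2.6115/4 = 0.6529 = 65.29%.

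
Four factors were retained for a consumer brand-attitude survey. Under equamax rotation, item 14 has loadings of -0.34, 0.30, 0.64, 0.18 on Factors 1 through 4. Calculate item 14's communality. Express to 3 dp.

0.648

h² = (-0.34)² + 0.30² + 0.64² + 0.18² = 0.1156 + 0.0900 + 0.4096 + 0.0324 = 0.6476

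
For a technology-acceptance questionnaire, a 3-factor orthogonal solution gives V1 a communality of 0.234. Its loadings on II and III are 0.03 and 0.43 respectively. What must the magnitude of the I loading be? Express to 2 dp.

0.22

Under orthogonal rotation h² = Σλ², so λ_I² = h² − (0.1858) = 0.234 − 0.1858 = 0.0482.
|λ| = √0.0482 = 0.2195.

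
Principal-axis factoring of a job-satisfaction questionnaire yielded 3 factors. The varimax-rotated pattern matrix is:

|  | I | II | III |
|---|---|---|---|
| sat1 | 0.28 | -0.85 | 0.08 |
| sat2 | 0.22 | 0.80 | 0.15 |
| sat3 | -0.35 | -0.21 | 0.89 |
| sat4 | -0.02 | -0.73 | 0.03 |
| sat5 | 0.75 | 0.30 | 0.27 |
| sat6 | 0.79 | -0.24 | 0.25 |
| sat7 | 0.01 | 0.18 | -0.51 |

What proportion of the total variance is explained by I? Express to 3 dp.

SS loadings for I = 0.28² + 0.22² + (-0.35)² + (-0.02)² + 0.75² + 0.79² + 0.01² = 1.4364
Proportion of variance = 1.4364 / 7 = 0.2052.

0.205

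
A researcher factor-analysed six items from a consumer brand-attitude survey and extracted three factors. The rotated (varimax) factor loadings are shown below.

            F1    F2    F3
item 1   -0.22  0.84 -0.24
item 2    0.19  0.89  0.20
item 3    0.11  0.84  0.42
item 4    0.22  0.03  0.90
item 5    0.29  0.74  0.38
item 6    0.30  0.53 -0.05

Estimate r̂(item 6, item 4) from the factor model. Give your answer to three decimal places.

0.037

r̂ = Σ λ_i·λ_j across factors = (0.30)(0.22) + (0.53)(0.03) + (-0.05)(0.90)
  = +0.0660 +0.0159 -0.0450 = 0.0369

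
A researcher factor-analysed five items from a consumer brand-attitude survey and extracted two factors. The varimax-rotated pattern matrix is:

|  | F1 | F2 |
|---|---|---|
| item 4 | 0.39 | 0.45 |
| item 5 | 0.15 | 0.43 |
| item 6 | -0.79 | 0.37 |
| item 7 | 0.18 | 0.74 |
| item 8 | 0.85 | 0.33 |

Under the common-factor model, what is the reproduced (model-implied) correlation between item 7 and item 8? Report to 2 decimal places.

r̂ = Σ λ_i·λ_j across factors = (0.18)(0.85) + (0.74)(0.33)
  = +0.1530 +0.2442 = 0.3972

0.40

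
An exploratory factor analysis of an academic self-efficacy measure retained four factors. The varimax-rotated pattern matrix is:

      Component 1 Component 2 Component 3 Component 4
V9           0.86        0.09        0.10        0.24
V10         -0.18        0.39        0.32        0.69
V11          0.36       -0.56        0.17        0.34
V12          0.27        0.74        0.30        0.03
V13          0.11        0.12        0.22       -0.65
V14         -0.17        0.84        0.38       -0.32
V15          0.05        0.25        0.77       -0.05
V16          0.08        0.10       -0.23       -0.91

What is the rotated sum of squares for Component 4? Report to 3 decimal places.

SS loadings for Component 4 = 0.24² + 0.69² + 0.34² + 0.03² + (-0.65)² + (-0.32)² + (-0.05)² + (-0.91)² = 0.0576 + 0.4761 + 0.1156 + 0.0009 + 0.4225 + 0.1024 + 0.0025 + 0.8281 = 2.0057

2.006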